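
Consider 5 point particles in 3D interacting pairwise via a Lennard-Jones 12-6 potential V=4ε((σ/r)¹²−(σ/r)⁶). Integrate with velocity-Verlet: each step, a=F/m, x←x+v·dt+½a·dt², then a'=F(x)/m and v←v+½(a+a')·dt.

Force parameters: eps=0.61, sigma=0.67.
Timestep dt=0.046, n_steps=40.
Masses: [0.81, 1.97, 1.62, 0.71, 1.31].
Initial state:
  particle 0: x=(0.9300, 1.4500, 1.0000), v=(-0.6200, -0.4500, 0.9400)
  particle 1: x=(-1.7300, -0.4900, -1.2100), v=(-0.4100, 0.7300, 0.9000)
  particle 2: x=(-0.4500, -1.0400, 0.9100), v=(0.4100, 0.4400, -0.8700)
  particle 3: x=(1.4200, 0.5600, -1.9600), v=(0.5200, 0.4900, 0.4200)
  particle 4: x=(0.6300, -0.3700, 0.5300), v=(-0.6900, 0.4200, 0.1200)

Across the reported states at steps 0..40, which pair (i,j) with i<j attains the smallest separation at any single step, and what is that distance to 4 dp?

pair (2,4), distance 0.6882

step 0: x0=(0.9300, 1.4500, 1.0000) x1=(-1.7300, -0.4900, -1.2100) x2=(-0.4500, -1.0400, 0.9100) x3=(1.4200, 0.5600, -1.9600) x4=(0.6300, -0.3700, 0.5300)
step 1: x0=(0.9015, 1.4293, 1.0432) x1=(-1.7489, -0.4564, -1.1686) x2=(-0.4310, -1.0197, 0.8699) x3=(1.4439, 0.5825, -1.9407) x4=(0.5981, -0.3507, 0.5356)
step 2: x0=(0.8729, 1.4085, 1.0865) x1=(-1.7677, -0.4228, -1.1272) x2=(-0.4118, -0.9992, 0.8298) x3=(1.4678, 0.6051, -1.9214) x4=(0.5660, -0.3317, 0.5412)
step 3: x0=(0.8444, 1.3877, 1.1297) x1=(-1.7866, -0.3893, -1.0858) x2=(-0.3923, -0.9785, 0.7896) x3=(1.4918, 0.6276, -1.9020) x4=(0.5334, -0.3128, 0.5470)
step 4: x0=(0.8159, 1.3668, 1.1729) x1=(-1.8054, -0.3557, -1.0444) x2=(-0.3724, -0.9575, 0.7492) x3=(1.5157, 0.6502, -1.8827) x4=(0.5003, -0.2943, 0.5530)
step 5: x0=(0.7873, 1.3459, 1.2160) x1=(-1.8243, -0.3221, -1.0030) x2=(-0.3518, -0.9361, 0.7087) x3=(1.5396, 0.6727, -1.8633) x4=(0.4665, -0.2764, 0.5591)
step 6: x0=(0.7587, 1.3250, 1.2592) x1=(-1.8431, -0.2885, -0.9616) x2=(-0.3305, -0.9140, 0.6681) x3=(1.5635, 0.6952, -1.8440) x4=(0.4318, -0.2591, 0.5654)
step 7: x0=(0.7301, 1.3039, 1.3023) x1=(-1.8620, -0.2550, -0.9201) x2=(-0.3082, -0.8911, 0.6273) x3=(1.5874, 0.7178, -1.8247) x4=(0.3958, -0.2429, 0.5719)
step 8: x0=(0.7015, 1.2828, 1.3454) x1=(-1.8808, -0.2214, -0.8787) x2=(-0.2846, -0.8669, 0.5865) x3=(1.6113, 0.7403, -1.8053) x4=(0.3582, -0.2282, 0.5785)
step 9: x0=(0.6729, 1.2616, 1.3884) x1=(-1.8996, -0.1878, -0.8373) x2=(-0.2593, -0.8412, 0.5456) x3=(1.6352, 0.7628, -1.7860) x4=(0.3186, -0.2154, 0.5851)
step 10: x0=(0.6443, 1.2404, 1.4314) x1=(-1.9185, -0.1542, -0.7959) x2=(-0.2322, -0.8133, 0.5048) x3=(1.6591, 0.7853, -1.7666) x4=(0.2766, -0.2051, 0.5917)
step 11: x0=(0.6156, 1.2191, 1.4744) x1=(-1.9373, -0.1207, -0.7544) x2=(-0.2034, -0.7836, 0.4643) x3=(1.6830, 0.8079, -1.7472) x4=(0.2327, -0.1972, 0.5979)
step 12: x0=(0.5869, 1.1977, 1.5173) x1=(-1.9561, -0.0871, -0.7130) x2=(-0.1753, -0.7546, 0.4236) x3=(1.7069, 0.8304, -1.7279) x4=(0.1895, -0.1882, 0.6044)
step 13: x0=(0.5582, 1.1762, 1.5602) x1=(-1.9749, -0.0535, -0.6715) x2=(-0.1536, -0.7356, 0.3797) x3=(1.7308, 0.8529, -1.7085) x4=(0.1543, -0.1668, 0.6148)
step 14: x0=(0.5295, 1.1547, 1.6030) x1=(-1.9937, -0.0200, -0.6301) x2=(-0.1393, -0.7304, 0.3302) x3=(1.7547, 0.8755, -1.6891) x4=(0.1283, -0.1284, 0.6322)
step 15: x0=(0.5007, 1.1330, 1.6457) x1=(-2.0125, 0.0136, -0.5886) x2=(-0.1266, -0.7285, 0.2789) x3=(1.7786, 0.8980, -1.6698) x4=(0.1042, -0.0857, 0.6518)
step 16: x0=(0.4719, 1.1113, 1.6884) x1=(-2.0313, 0.0472, -0.5472) x2=(-0.1132, -0.7251, 0.2286) x3=(1.8025, 0.9205, -1.6504) x4=(0.0794, -0.0449, 0.6704)
step 17: x0=(0.4431, 1.0895, 1.7310) x1=(-2.0501, 0.0807, -0.5057) x2=(-0.0993, -0.7194, 0.1797) x3=(1.8263, 0.9430, -1.6310) x4=(0.0538, -0.0069, 0.6871)
step 18: x0=(0.4143, 1.0675, 1.7735) x1=(-2.0688, 0.1143, -0.4643) x2=(-0.0849, -0.7116, 0.1323) x3=(1.8502, 0.9655, -1.6116) x4=(0.0277, 0.0286, 0.7021)
step 19: x0=(0.3854, 1.0455, 1.8159) x1=(-2.0876, 0.1478, -0.4228) x2=(-0.0703, -0.7023, 0.0860) x3=(1.8741, 0.9881, -1.5922) x4=(0.0013, 0.0624, 0.7158)
step 20: x0=(0.3564, 1.0233, 1.8581) x1=(-2.1064, 0.1814, -0.3813) x2=(-0.0556, -0.6919, 0.0407) x3=(1.8980, 1.0106, -1.5729) x4=(-0.0252, 0.0948, 0.7283)
step 21: x0=(0.3274, 1.0010, 1.9002) x1=(-2.1251, 0.2149, -0.3399) x2=(-0.0408, -0.6806, -0.0038) x3=(1.9219, 1.0331, -1.5535) x4=(-0.0517, 0.1263, 0.7400)
step 22: x0=(0.2984, 0.9786, 1.9421) x1=(-2.1438, 0.2485, -0.2984) x2=(-0.0261, -0.6688, -0.0479) x3=(1.9457, 1.0556, -1.5341) x4=(-0.0782, 0.1571, 0.7512)
step 23: x0=(0.2693, 0.9561, 1.9839) x1=(-2.1626, 0.2820, -0.2569) x2=(-0.0114, -0.6565, -0.0915) x3=(1.9696, 1.0781, -1.5147) x4=(-0.1046, 0.1874, 0.7619)
step 24: x0=(0.2401, 0.9335, 2.0255) x1=(-2.1813, 0.3156, -0.2154) x2=(0.0033, -0.6439, -0.1348) x3=(1.9935, 1.1006, -1.4953) x4=(-0.1309, 0.2174, 0.7724)
step 25: x0=(0.2109, 0.9107, 2.0669) x1=(-2.2000, 0.3491, -0.1740) x2=(0.0179, -0.6311, -0.1779) x3=(2.0174, 1.1231, -1.4759) x4=(-0.1572, 0.2472, 0.7826)
step 26: x0=(0.1817, 0.8879, 2.1081) x1=(-2.2187, 0.3827, -0.1325) x2=(0.0325, -0.6180, -0.2207) x3=(2.0412, 1.1457, -1.4565) x4=(-0.1834, 0.2769, 0.7928)
step 27: x0=(0.1524, 0.8650, 2.1491) x1=(-2.2374, 0.4162, -0.0910) x2=(0.0470, -0.6049, -0.2635) x3=(2.0651, 1.1682, -1.4371) x4=(-0.2095, 0.3064, 0.8028)
step 28: x0=(0.1230, 0.8420, 2.1900) x1=(-2.2561, 0.4498, -0.0495) x2=(0.0616, -0.5917, -0.3061) x3=(2.0890, 1.1907, -1.4177) x4=(-0.2356, 0.3359, 0.8129)
step 29: x0=(0.0936, 0.8189, 2.2307) x1=(-2.2748, 0.4833, -0.0080) x2=(0.0761, -0.5784, -0.3487) x3=(2.1128, 1.2132, -1.3983) x4=(-0.2616, 0.3654, 0.8229)
step 30: x0=(0.0642, 0.7958, 2.2712) x1=(-2.2935, 0.5169, 0.0335) x2=(0.0906, -0.5651, -0.3912) x3=(2.1367, 1.2357, -1.3789) x4=(-0.2876, 0.3948, 0.8330)
step 31: x0=(0.0347, 0.7727, 2.3116) x1=(-2.3122, 0.5504, 0.0750) x2=(0.1051, -0.5517, -0.4336) x3=(2.1605, 1.2582, -1.3595) x4=(-0.3136, 0.4242, 0.8431)
step 32: x0=(0.0052, 0.7495, 2.3518) x1=(-2.3309, 0.5839, 0.1165) x2=(0.1195, -0.5383, -0.4760) x3=(2.1844, 1.2807, -1.3401) x4=(-0.3395, 0.4536, 0.8533)
step 33: x0=(-0.0244, 0.7263, 2.3918) x1=(-2.3495, 0.6175, 0.1580) x2=(0.1340, -0.5248, -0.5184) x3=(2.2082, 1.3032, -1.3207) x4=(-0.3654, 0.4829, 0.8635)
step 34: x0=(-0.0540, 0.7030, 2.4318) x1=(-2.3682, 0.6510, 0.1995) x2=(0.1484, -0.5114, -0.5607) x3=(2.2321, 1.3257, -1.3013) x4=(-0.3913, 0.5123, 0.8737)
step 35: x0=(-0.0836, 0.6798, 2.4716) x1=(-2.3868, 0.6845, 0.2410) x2=(0.1628, -0.4979, -0.6031) x3=(2.2559, 1.3482, -1.2819) x4=(-0.4172, 0.5417, 0.8840)
step 36: x0=(-0.1132, 0.6565, 2.5113) x1=(-2.4055, 0.7181, 0.2825) x2=(0.1773, -0.4844, -0.6454) x3=(2.2798, 1.3707, -1.2625) x4=(-0.4430, 0.5710, 0.8944)
step 37: x0=(-0.1429, 0.6332, 2.5509) x1=(-2.4241, 0.7516, 0.3240) x2=(0.1917, -0.4709, -0.6877) x3=(2.3036, 1.3932, -1.2431) x4=(-0.4689, 0.6004, 0.9048)
step 38: x0=(-0.1725, 0.6100, 2.5904) x1=(-2.4427, 0.7851, 0.3655) x2=(0.2061, -0.4574, -0.7300) x3=(2.3274, 1.4156, -1.2236) x4=(-0.4948, 0.6297, 0.9152)
step 39: x0=(-0.2022, 0.5867, 2.6298) x1=(-2.4613, 0.8187, 0.4070) x2=(0.2205, -0.4439, -0.7723) x3=(2.3513, 1.4381, -1.2042) x4=(-0.5206, 0.6591, 0.9257)
step 40: x0=(-0.2319, 0.5634, 2.6691) x1=(-2.4799, 0.8522, 0.4485) x2=(0.2349, -0.4304, -0.8145) x3=(2.3751, 1.4606, -1.1848) x4=(-0.5465, 0.6884, 0.9362)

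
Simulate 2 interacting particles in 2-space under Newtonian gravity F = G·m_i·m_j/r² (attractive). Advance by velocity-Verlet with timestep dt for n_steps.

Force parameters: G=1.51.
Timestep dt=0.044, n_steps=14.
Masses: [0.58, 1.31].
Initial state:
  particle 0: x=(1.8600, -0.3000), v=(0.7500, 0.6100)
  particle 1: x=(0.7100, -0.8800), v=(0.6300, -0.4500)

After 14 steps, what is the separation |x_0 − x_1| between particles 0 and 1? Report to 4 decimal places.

step 0: x0=(1.8600, -0.3000) x1=(0.7100, -0.8800)
step 1: x0=(1.8920, -0.2737) x1=(0.7382, -0.8996)
step 2: x0=(1.9220, -0.2484) x1=(0.7672, -0.9187)
step 3: x0=(1.9501, -0.2242) x1=(0.7971, -0.9373)
step 4: x0=(1.9765, -0.2012) x1=(0.8277, -0.9554)
step 5: x0=(2.0012, -0.1792) x1=(0.8591, -0.9731)
step 6: x0=(2.0243, -0.1583) x1=(0.8912, -0.9902)
step 7: x0=(2.0458, -0.1386) x1=(0.9241, -1.0069)
step 8: x0=(2.0658, -0.1201) x1=(0.9575, -1.0230)
step 9: x0=(2.0843, -0.1028) x1=(0.9917, -1.0386)
step 10: x0=(2.1015, -0.0866) x1=(1.0264, -1.0536)
step 11: x0=(2.1172, -0.0717) x1=(1.0617, -1.0682)
step 12: x0=(2.1317, -0.0580) x1=(1.0977, -1.0821)
step 13: x0=(2.1449, -0.0456) x1=(1.1342, -1.0955)
step 14: x0=(2.1568, -0.0345) x1=(1.1712, -1.1084)

1.4576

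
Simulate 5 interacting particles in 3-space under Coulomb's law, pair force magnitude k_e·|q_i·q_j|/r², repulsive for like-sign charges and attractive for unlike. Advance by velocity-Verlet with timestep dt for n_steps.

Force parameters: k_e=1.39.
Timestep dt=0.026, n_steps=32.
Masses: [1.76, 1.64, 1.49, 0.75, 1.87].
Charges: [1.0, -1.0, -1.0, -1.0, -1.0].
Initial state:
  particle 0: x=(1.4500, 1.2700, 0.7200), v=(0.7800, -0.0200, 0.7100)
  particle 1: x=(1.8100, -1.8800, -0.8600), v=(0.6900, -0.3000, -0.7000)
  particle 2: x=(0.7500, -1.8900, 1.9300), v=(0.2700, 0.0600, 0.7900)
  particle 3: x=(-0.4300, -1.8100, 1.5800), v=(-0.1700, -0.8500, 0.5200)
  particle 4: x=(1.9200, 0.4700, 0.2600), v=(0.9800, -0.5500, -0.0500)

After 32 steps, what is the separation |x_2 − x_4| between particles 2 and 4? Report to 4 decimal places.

3.4888

step 0: x0=(1.4500, 1.2700, 0.7200) x1=(1.8100, -1.8800, -0.8600) x2=(0.7500, -1.8900, 1.9300) x3=(-0.4300, -1.8100, 1.5800) x4=(1.9200, 0.4700, 0.2600)
step 1: x0=(1.4704, 1.2692, 0.7384) x1=(1.8280, -1.8878, -0.8783) x2=(0.7572, -1.8885, 1.9506) x3=(-0.4349, -1.8321, 1.5935) x4=(1.9454, 0.4559, 0.2588)
step 2: x0=(1.4910, 1.2680, 0.7565) x1=(1.8460, -1.8957, -0.8966) x2=(0.7647, -1.8869, 1.9715) x3=(-0.4406, -1.8541, 1.6068) x4=(1.9706, 0.4424, 0.2578)
step 3: x0=(1.5117, 1.2663, 0.7744) x1=(1.8640, -1.9036, -0.9151) x2=(0.7726, -1.8854, 1.9925) x3=(-0.4472, -1.8761, 1.6200) x4=(1.9957, 0.4293, 0.2570)
step 4: x0=(1.5326, 1.2641, 0.7922) x1=(1.8821, -1.9115, -0.9337) x2=(0.7809, -1.8839, 2.0137) x3=(-0.4546, -1.8980, 1.6330) x4=(2.0207, 0.4166, 0.2563)
step 5: x0=(1.5537, 1.2615, 0.8097) x1=(1.9003, -1.9195, -0.9524) x2=(0.7894, -1.8824, 2.0351) x3=(-0.4628, -1.9200, 1.6460) x4=(2.0456, 0.4043, 0.2559)
step 6: x0=(1.5750, 1.2585, 0.8270) x1=(1.9185, -1.9275, -0.9712) x2=(0.7983, -1.8808, 2.0567) x3=(-0.4718, -1.9420, 1.6588) x4=(2.0703, 0.3925, 0.2556)
step 7: x0=(1.5963, 1.2551, 0.8441) x1=(1.9367, -1.9355, -0.9901) x2=(0.8075, -1.8793, 2.0785) x3=(-0.4815, -1.9640, 1.6714) x4=(2.0949, 0.3811, 0.2556)
step 8: x0=(1.6179, 1.2513, 0.8611) x1=(1.9550, -1.9436, -1.0091) x2=(0.8169, -1.8777, 2.1005) x3=(-0.4920, -1.9860, 1.6840) x4=(2.1194, 0.3701, 0.2557)
step 9: x0=(1.6395, 1.2471, 0.8778) x1=(1.9733, -1.9517, -1.0282) x2=(0.8267, -1.8761, 2.1226) x3=(-0.5032, -2.0081, 1.6965) x4=(2.1438, 0.3595, 0.2559)
step 10: x0=(1.6614, 1.2425, 0.8944) x1=(1.9916, -1.9598, -1.0474) x2=(0.8367, -1.8744, 2.1449) x3=(-0.5151, -2.0302, 1.7088) x4=(2.1680, 0.3493, 0.2564)
step 11: x0=(1.6833, 1.2376, 0.9107) x1=(2.0100, -1.9680, -1.0667) x2=(0.8470, -1.8727, 2.1673) x3=(-0.5276, -2.0523, 1.7211) x4=(2.1922, 0.3394, 0.2570)
step 12: x0=(1.7053, 1.2323, 0.9269) x1=(2.0284, -1.9762, -1.0861) x2=(0.8575, -1.8710, 2.1899) x3=(-0.5408, -2.0746, 1.7332) x4=(2.2163, 0.3299, 0.2578)
step 13: x0=(1.7275, 1.2266, 0.9429) x1=(2.0469, -1.9845, -1.1056) x2=(0.8683, -1.8692, 2.2127) x3=(-0.5546, -2.0969, 1.7452) x4=(2.2404, 0.3207, 0.2588)
step 14: x0=(1.7498, 1.2206, 0.9587) x1=(2.0654, -1.9928, -1.1252) x2=(0.8793, -1.8674, 2.2356) x3=(-0.5689, -2.1193, 1.7572) x4=(2.2643, 0.3119, 0.2599)
step 15: x0=(1.7722, 1.2143, 0.9743) x1=(2.0839, -2.0011, -1.1448) x2=(0.8905, -1.8655, 2.2587) x3=(-0.5838, -2.1417, 1.7691) x4=(2.2881, 0.3035, 0.2612)
step 16: x0=(1.7947, 1.2076, 0.9897) x1=(2.1024, -2.0095, -1.1646) x2=(0.9019, -1.8636, 2.2819) x3=(-0.5993, -2.1642, 1.7809) x4=(2.3119, 0.2953, 0.2627)
step 17: x0=(1.8173, 1.2006, 1.0050) x1=(2.1210, -2.0179, -1.1844) x2=(0.9135, -1.8616, 2.3052) x3=(-0.6153, -2.1869, 1.7926) x4=(2.3356, 0.2875, 0.2644)
step 18: x0=(1.8401, 1.1933, 1.0201) x1=(2.1396, -2.0263, -1.2043) x2=(0.9253, -1.8596, 2.3287) x3=(-0.6317, -2.2096, 1.8042) x4=(2.3592, 0.2800, 0.2662)
step 19: x0=(1.8629, 1.1856, 1.0349) x1=(2.1582, -2.0348, -1.2244) x2=(0.9373, -1.8575, 2.3523) x3=(-0.6486, -2.2323, 1.8158) x4=(2.3827, 0.2729, 0.2682)
step 20: x0=(1.8858, 1.1777, 1.0496) x1=(2.1769, -2.0433, -1.2444) x2=(0.9495, -1.8553, 2.3760) x3=(-0.6660, -2.2552, 1.8272) x4=(2.4062, 0.2660, 0.2704)
step 21: x0=(1.9088, 1.1694, 1.0642) x1=(2.1956, -2.0518, -1.2646) x2=(0.9618, -1.8531, 2.3998) x3=(-0.6839, -2.2781, 1.8387) x4=(2.4296, 0.2594, 0.2728)
step 22: x0=(1.9320, 1.1608, 1.0785) x1=(2.2143, -2.0604, -1.2849) x2=(0.9743, -1.8508, 2.4238) x3=(-0.7021, -2.3012, 1.8501) x4=(2.4529, 0.2532, 0.2753)
step 23: x0=(1.9552, 1.1520, 1.0926) x1=(2.2330, -2.0690, -1.3052) x2=(0.9870, -1.8484, 2.4479) x3=(-0.7207, -2.3243, 1.8614) x4=(2.4761, 0.2472, 0.2780)
step 24: x0=(1.9785, 1.1428, 1.1066) x1=(2.2518, -2.0776, -1.3256) x2=(0.9997, -1.8460, 2.4720) x3=(-0.7398, -2.3475, 1.8726) x4=(2.4993, 0.2416, 0.2808)
step 25: x0=(2.0019, 1.1333, 1.1204) x1=(2.2705, -2.0863, -1.3461) x2=(1.0127, -1.8436, 2.4963) x3=(-0.7592, -2.3708, 1.8839) x4=(2.5224, 0.2362, 0.2839)
step 26: x0=(2.0254, 1.1236, 1.1340) x1=(2.2893, -2.0950, -1.3666) x2=(1.0257, -1.8410, 2.5207) x3=(-0.7789, -2.3942, 1.8950) x4=(2.5455, 0.2311, 0.2871)
step 27: x0=(2.0490, 1.1136, 1.1474) x1=(2.3082, -2.1037, -1.3873) x2=(1.0389, -1.8385, 2.5452) x3=(-0.7990, -2.4176, 1.9062) x4=(2.5685, 0.2262, 0.2905)
step 28: x0=(2.0726, 1.1033, 1.1606) x1=(2.3270, -2.1124, -1.4080) x2=(1.0522, -1.8358, 2.5698) x3=(-0.8194, -2.4411, 1.9173) x4=(2.5914, 0.2217, 0.2941)
step 29: x0=(2.0964, 1.0927, 1.1736) x1=(2.3459, -2.1212, -1.4287) x2=(1.0656, -1.8331, 2.5945) x3=(-0.8401, -2.4647, 1.9283) x4=(2.6142, 0.2174, 0.2978)
step 30: x0=(2.1202, 1.0818, 1.1865) x1=(2.3647, -2.1300, -1.4496) x2=(1.0791, -1.8303, 2.6192) x3=(-0.8611, -2.4884, 1.9393) x4=(2.6370, 0.2134, 0.3018)
step 31: x0=(2.1442, 1.0707, 1.1991) x1=(2.3837, -2.1389, -1.4705) x2=(1.0927, -1.8275, 2.6441) x3=(-0.8824, -2.5122, 1.9503) x4=(2.6597, 0.2097, 0.3059)
step 32: x0=(2.1682, 1.0593, 1.2116) x1=(2.4026, -2.1477, -1.4914) x2=(1.1065, -1.8246, 2.6691) x3=(-0.9040, -2.5360, 1.9613) x4=(2.6824, 0.2062, 0.3102)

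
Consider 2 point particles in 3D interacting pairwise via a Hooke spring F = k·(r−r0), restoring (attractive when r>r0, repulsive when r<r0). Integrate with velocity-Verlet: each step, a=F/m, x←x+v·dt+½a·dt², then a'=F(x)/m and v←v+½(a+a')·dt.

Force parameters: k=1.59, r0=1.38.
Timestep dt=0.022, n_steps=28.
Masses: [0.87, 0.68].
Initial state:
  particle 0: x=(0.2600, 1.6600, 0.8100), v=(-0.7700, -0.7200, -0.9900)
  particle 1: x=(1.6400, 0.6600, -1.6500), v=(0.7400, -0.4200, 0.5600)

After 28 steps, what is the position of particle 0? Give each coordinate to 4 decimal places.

step 0: x0=(0.2600, 1.6600, 0.8100) x1=(1.6400, 0.6600, -1.6500)
step 1: x0=(0.2434, 1.6439, 0.7876) x1=(1.6559, 0.6511, -1.6369)
step 2: x0=(0.2274, 1.6274, 0.7641) x1=(1.6709, 0.6427, -1.6224)
step 3: x0=(0.2122, 1.6104, 0.7395) x1=(1.6850, 0.6350, -1.6064)
step 4: x0=(0.1976, 1.5929, 0.7137) x1=(1.6982, 0.6278, -1.5890)
step 5: x0=(0.1837, 1.5750, 0.6869) x1=(1.7106, 0.6213, -1.5703)
step 6: x0=(0.1706, 1.5566, 0.6591) x1=(1.7220, 0.6152, -1.5502)
step 7: x0=(0.1581, 1.5378, 0.6302) x1=(1.7326, 0.6098, -1.5288)
step 8: x0=(0.1464, 1.5186, 0.6003) x1=(1.7422, 0.6049, -1.5061)
step 9: x0=(0.1354, 1.4990, 0.5696) x1=(1.7509, 0.6005, -1.4823)
step 10: x0=(0.1250, 1.4790, 0.5379) x1=(1.7587, 0.5966, -1.4573)
step 11: x0=(0.1154, 1.4586, 0.5053) x1=(1.7656, 0.5932, -1.4312)
step 12: x0=(0.1066, 1.4378, 0.4719) x1=(1.7716, 0.5902, -1.4040)
step 13: x0=(0.0984, 1.4166, 0.4377) x1=(1.7767, 0.5878, -1.3758)
step 14: x0=(0.0909, 1.3952, 0.4027) x1=(1.7809, 0.5858, -1.3466)
step 15: x0=(0.0841, 1.3734, 0.3671) x1=(1.7842, 0.5842, -1.3165)
step 16: x0=(0.0780, 1.3512, 0.3307) x1=(1.7866, 0.5830, -1.2856)
step 17: x0=(0.0725, 1.3288, 0.2938) x1=(1.7882, 0.5821, -1.2538)
step 18: x0=(0.0677, 1.3061, 0.2562) x1=(1.7889, 0.5817, -1.2213)
step 19: x0=(0.0636, 1.2831, 0.2181) x1=(1.7888, 0.5816, -1.1881)
step 20: x0=(0.0601, 1.2599, 0.1795) x1=(1.7879, 0.5818, -1.1542)
step 21: x0=(0.0571, 1.2364, 0.1404) x1=(1.7863, 0.5823, -1.1197)
step 22: x0=(0.0548, 1.2127, 0.1009) x1=(1.7839, 0.5832, -1.0847)
step 23: x0=(0.0530, 1.1888, 0.0610) x1=(1.7808, 0.5842, -1.0492)
step 24: x0=(0.0518, 1.1647, 0.0207) x1=(1.7769, 0.5855, -1.0133)
step 25: x0=(0.0511, 1.1404, -0.0198) x1=(1.7725, 0.5871, -0.9769)
step 26: x0=(0.0509, 1.1160, -0.0607) x1=(1.7673, 0.5888, -0.9402)
step 27: x0=(0.0511, 1.0914, -0.1018) x1=(1.7616, 0.5908, -0.9032)
step 28: x0=(0.0518, 1.0668, -0.1431) x1=(1.7553, 0.5928, -0.8659)

(0.0518, 1.0668, -0.1431)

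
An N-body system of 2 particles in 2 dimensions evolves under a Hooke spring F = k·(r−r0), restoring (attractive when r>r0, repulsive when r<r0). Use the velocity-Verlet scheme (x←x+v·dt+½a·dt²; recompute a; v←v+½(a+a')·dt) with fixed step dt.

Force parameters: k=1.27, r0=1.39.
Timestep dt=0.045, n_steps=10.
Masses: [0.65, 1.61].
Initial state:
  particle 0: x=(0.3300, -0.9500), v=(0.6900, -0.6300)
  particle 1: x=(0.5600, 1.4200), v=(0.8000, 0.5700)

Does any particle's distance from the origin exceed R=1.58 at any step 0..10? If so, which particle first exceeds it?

yes, particle 1

step 0: x0=(0.3300, -0.9500) x1=(0.5600, 1.4200)
step 1: x0=(0.3612, -0.9764) x1=(0.5959, 1.4449)
step 2: x0=(0.3929, -0.9987) x1=(0.6317, 1.4681)
step 3: x0=(0.4249, -1.0167) x1=(0.6673, 1.4895)
step 4: x0=(0.4574, -1.0303) x1=(0.7027, 1.5092)
step 5: x0=(0.4903, -1.0393) x1=(0.7379, 1.5271)
step 6: x0=(0.5237, -1.0436) x1=(0.7730, 1.5430)
step 7: x0=(0.5575, -1.0431) x1=(0.8079, 1.5570)
step 8: x0=(0.5918, -1.0379) x1=(0.8426, 1.5691)
step 9: x0=(0.6266, -1.0278) x1=(0.8771, 1.5792)
step 10: x0=(0.6618, -1.0128) x1=(0.9114, 1.5874)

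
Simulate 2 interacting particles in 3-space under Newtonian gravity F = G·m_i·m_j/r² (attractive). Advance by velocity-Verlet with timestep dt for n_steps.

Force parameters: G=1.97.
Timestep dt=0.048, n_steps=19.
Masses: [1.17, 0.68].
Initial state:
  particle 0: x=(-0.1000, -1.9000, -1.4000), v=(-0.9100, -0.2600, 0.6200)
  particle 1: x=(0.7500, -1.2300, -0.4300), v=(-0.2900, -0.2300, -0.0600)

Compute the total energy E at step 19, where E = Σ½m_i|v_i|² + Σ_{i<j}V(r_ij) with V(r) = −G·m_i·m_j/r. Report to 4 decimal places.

-0.2800

step 0: x0=(-0.1000, -1.9000, -1.4000) x1=(0.7500, -1.2300, -0.4300)
step 1: x0=(-0.1433, -1.9121, -1.3698) x1=(0.7353, -1.2416, -0.4337)
step 2: x0=(-0.1856, -1.9236, -1.3386) x1=(0.7192, -1.2544, -0.4391)
step 3: x0=(-0.2270, -1.9344, -1.3064) x1=(0.7014, -1.2684, -0.4460)
step 4: x0=(-0.2675, -1.9444, -1.2734) x1=(0.6819, -1.2836, -0.4545)
step 5: x0=(-0.3069, -1.9538, -1.2395) x1=(0.6606, -1.3000, -0.4646)
step 6: x0=(-0.3452, -1.9624, -1.2047) x1=(0.6375, -1.3177, -0.4761)
step 7: x0=(-0.3824, -1.9703, -1.1690) x1=(0.6124, -1.3367, -0.4891)
step 8: x0=(-0.4184, -1.9774, -1.1326) x1=(0.5852, -1.3570, -0.5036)
step 9: x0=(-0.4531, -1.9837, -1.0953) x1=(0.5558, -1.3787, -0.5194)
step 10: x0=(-0.4864, -1.9891, -1.0572) x1=(0.5240, -1.4018, -0.5366)
step 11: x0=(-0.5181, -1.9937, -1.0184) x1=(0.4896, -1.4264, -0.5551)
step 12: x0=(-0.5483, -1.9974, -0.9788) x1=(0.4525, -1.4526, -0.5749)
step 13: x0=(-0.5768, -2.0001, -0.9385) x1=(0.4124, -1.4804, -0.5959)
step 14: x0=(-0.6033, -2.0019, -0.8975) x1=(0.3689, -1.5099, -0.6180)
step 15: x0=(-0.6277, -2.0025, -0.8560) x1=(0.3219, -1.5413, -0.6412)
step 16: x0=(-0.6498, -2.0021, -0.8139) x1=(0.2708, -1.5746, -0.6653)
step 17: x0=(-0.6693, -2.0004, -0.7714) x1=(0.2152, -1.6100, -0.6901)
step 18: x0=(-0.6857, -1.9974, -0.7286) x1=(0.1544, -1.6477, -0.7154)
step 19: x0=(-0.6987, -1.9929, -0.6857) x1=(0.0877, -1.6879, -0.7408)
step 0 velocities: v0=(-0.9100, -0.2600, 0.6200) v1=(-0.2900, -0.2300, -0.0600)
step 0: KE=0.7967, PE=-1.0784, E=-0.2817
step 19 velocities: v0=(-0.2293, 0.1089, 0.8896) v1=(-1.4612, -0.8647, -0.5239)
step 19: KE=1.5741, PE=-1.8541, E=-0.2800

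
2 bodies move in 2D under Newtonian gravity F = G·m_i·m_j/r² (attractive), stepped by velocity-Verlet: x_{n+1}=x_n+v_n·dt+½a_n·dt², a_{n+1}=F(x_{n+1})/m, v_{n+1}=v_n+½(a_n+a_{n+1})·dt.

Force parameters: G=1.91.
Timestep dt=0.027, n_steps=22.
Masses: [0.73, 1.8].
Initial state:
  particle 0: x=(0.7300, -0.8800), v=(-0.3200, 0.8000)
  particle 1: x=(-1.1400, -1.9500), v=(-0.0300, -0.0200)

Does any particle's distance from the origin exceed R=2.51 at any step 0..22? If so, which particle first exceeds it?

step 0: x0=(0.7300, -0.8800) x1=(-1.1400, -1.9500)
step 1: x0=(0.7211, -0.8585) x1=(-1.1407, -1.9505)
step 2: x0=(0.7118, -0.8373) x1=(-1.1412, -1.9509)
step 3: x0=(0.7020, -0.8164) x1=(-1.1416, -1.9511)
step 4: x0=(0.6917, -0.7958) x1=(-1.1417, -1.9513)
step 5: x0=(0.6810, -0.7754) x1=(-1.1417, -1.9513)
step 6: x0=(0.6699, -0.7554) x1=(-1.1415, -1.9512)
step 7: x0=(0.6583, -0.7356) x1=(-1.1411, -1.9510)
step 8: x0=(0.6462, -0.7161) x1=(-1.1405, -1.9507)
step 9: x0=(0.6338, -0.6970) x1=(-1.1398, -1.9503)
step 10: x0=(0.6209, -0.6781) x1=(-1.1389, -1.9497)
step 11: x0=(0.6075, -0.6595) x1=(-1.1378, -1.9490)
step 12: x0=(0.5938, -0.6413) x1=(-1.1365, -1.9482)
step 13: x0=(0.5796, -0.6234) x1=(-1.1351, -1.9472)
step 14: x0=(0.5649, -0.6058) x1=(-1.1335, -1.9461)
step 15: x0=(0.5499, -0.5885) x1=(-1.1317, -1.9449)
step 16: x0=(0.5345, -0.5716) x1=(-1.1297, -1.9435)
step 17: x0=(0.5186, -0.5550) x1=(-1.1276, -1.9420)
step 18: x0=(0.5023, -0.5388) x1=(-1.1253, -1.9404)
step 19: x0=(0.4856, -0.5229) x1=(-1.1229, -1.9386)
step 20: x0=(0.4685, -0.5074) x1=(-1.1202, -1.9367)
step 21: x0=(0.4510, -0.4923) x1=(-1.1174, -1.9346)
step 22: x0=(0.4331, -0.4775) x1=(-1.1145, -1.9324)

no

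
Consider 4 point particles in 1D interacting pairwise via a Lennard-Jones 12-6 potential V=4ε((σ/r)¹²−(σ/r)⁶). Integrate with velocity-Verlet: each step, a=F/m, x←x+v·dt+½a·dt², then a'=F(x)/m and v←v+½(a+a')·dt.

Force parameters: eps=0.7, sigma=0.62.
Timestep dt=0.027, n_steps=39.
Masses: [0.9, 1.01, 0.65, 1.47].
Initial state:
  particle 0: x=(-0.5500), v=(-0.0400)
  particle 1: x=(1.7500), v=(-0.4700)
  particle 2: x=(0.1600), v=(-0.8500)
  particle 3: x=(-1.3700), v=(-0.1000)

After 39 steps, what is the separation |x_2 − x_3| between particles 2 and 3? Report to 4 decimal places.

1.4259

step 0: x0=(-0.5500) x1=(1.7500) x2=(0.1600) x3=(-1.3700)
step 1: x0=(-0.5516) x1=(1.7373) x2=(0.1364) x3=(-1.3721)
step 2: x0=(-0.5558) x1=(1.7246) x2=(0.1138) x3=(-1.3730)
step 3: x0=(-0.5654) x1=(1.7118) x2=(0.0958) x3=(-1.3726)
step 4: x0=(-0.5820) x1=(1.6990) x2=(0.0847) x3=(-1.3710)
step 5: x0=(-0.6047) x1=(1.6862) x2=(0.0790) x3=(-1.3680)
step 6: x0=(-0.6307) x1=(1.6734) x2=(0.0749) x3=(-1.3637)
step 7: x0=(-0.6579) x1=(1.6605) x2=(0.0698) x3=(-1.3582)
step 8: x0=(-0.6838) x1=(1.6476) x2=(0.0624) x3=(-1.3524)
step 9: x0=(-0.7040) x1=(1.6347) x2=(0.0520) x3=(-1.3488)
step 10: x0=(-0.7125) x1=(1.6217) x2=(0.0386) x3=(-1.3510)
step 11: x0=(-0.7067) x1=(1.6087) x2=(0.0223) x3=(-1.3606)
step 12: x0=(-0.6924) x1=(1.5957) x2=(0.0035) x3=(-1.3744)
step 13: x0=(-0.6766) x1=(1.5827) x2=(-0.0154) x3=(-1.3889)
step 14: x0=(-0.6669) x1=(1.5696) x2=(-0.0274) x3=(-1.4028)
step 15: x0=(-0.6708) x1=(1.5565) x2=(-0.0233) x3=(-1.4155)
step 16: x0=(-0.6854) x1=(1.5434) x2=(-0.0072) x3=(-1.4269)
step 17: x0=(-0.7040) x1=(1.5302) x2=(0.0116) x3=(-1.4370)
step 18: x0=(-0.7232) x1=(1.5170) x2=(0.0287) x3=(-1.4460)
step 19: x0=(-0.7417) x1=(1.5038) x2=(0.0428) x3=(-1.4540)
step 20: x0=(-0.7592) x1=(1.4905) x2=(0.0540) x3=(-1.4613)
step 21: x0=(-0.7752) x1=(1.4771) x2=(0.0624) x3=(-1.4683)
step 22: x0=(-0.7891) x1=(1.4637) x2=(0.0683) x3=(-1.4754)
step 23: x0=(-0.8004) x1=(1.4502) x2=(0.0721) x3=(-1.4831)
step 24: x0=(-0.8089) x1=(1.4367) x2=(0.0739) x3=(-1.4916)
step 25: x0=(-0.8146) x1=(1.4230) x2=(0.0738) x3=(-1.5009)
step 26: x0=(-0.8180) x1=(1.4093) x2=(0.0719) x3=(-1.5108)
step 27: x0=(-0.8198) x1=(1.3955) x2=(0.0682) x3=(-1.5208)
step 28: x0=(-0.8206) x1=(1.3816) x2=(0.0627) x3=(-1.5305)
step 29: x0=(-0.8210) x1=(1.3675) x2=(0.0554) x3=(-1.5397)
step 30: x0=(-0.8212) x1=(1.3534) x2=(0.0462) x3=(-1.5480)
step 31: x0=(-0.8216) x1=(1.3392) x2=(0.0350) x3=(-1.5553)
step 32: x0=(-0.8222) x1=(1.3249) x2=(0.0217) x3=(-1.5614)
step 33: x0=(-0.8230) x1=(1.3104) x2=(0.0061) x3=(-1.5663)
step 34: x0=(-0.8239) x1=(1.2959) x2=(-0.0120) x3=(-1.5699)
step 35: x0=(-0.8249) x1=(1.2812) x2=(-0.0328) x3=(-1.5723)
step 36: x0=(-0.8258) x1=(1.2664) x2=(-0.0564) x3=(-1.5734)
step 37: x0=(-0.8266) x1=(1.2516) x2=(-0.0829) x3=(-1.5732)
step 38: x0=(-0.8274) x1=(1.2366) x2=(-0.1122) x3=(-1.5717)
step 39: x0=(-0.8290) x1=(1.2216) x2=(-0.1431) x3=(-1.5690)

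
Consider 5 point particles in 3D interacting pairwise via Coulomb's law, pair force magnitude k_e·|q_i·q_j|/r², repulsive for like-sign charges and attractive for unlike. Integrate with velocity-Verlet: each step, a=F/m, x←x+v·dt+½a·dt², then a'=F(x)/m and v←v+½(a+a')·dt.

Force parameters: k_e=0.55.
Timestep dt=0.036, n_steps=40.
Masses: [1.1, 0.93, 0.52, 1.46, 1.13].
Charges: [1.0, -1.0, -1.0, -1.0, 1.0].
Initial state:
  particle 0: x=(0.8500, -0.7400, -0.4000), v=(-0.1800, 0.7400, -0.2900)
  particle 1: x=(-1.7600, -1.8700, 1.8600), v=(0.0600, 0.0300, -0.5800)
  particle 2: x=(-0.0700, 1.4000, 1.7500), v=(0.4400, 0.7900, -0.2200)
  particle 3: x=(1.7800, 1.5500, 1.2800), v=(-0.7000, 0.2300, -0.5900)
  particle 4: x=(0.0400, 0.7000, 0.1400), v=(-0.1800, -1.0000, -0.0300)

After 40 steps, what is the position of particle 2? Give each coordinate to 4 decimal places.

step 0: x0=(0.8500, -0.7400, -0.4000) x1=(-1.7600, -1.8700, 1.8600) x2=(-0.0700, 1.4000, 1.7500) x3=(1.7800, 1.5500, 1.2800) x4=(0.0400, 0.7000, 0.1400)
step 1: x0=(0.8436, -0.7134, -0.4104) x1=(-1.7578, -1.8689, 1.8391) x2=(-0.0543, 1.4283, 1.7419) x3=(1.7548, 1.5583, 1.2587) x4=(0.0335, 0.6641, 0.1391)
step 2: x0=(0.8372, -0.6869, -0.4208) x1=(-1.7556, -1.8679, 1.8181) x2=(-0.0388, 1.4565, 1.7334) x3=(1.7297, 1.5664, 1.2373) x4=(0.0270, 0.6285, 0.1385)
step 3: x0=(0.8309, -0.6605, -0.4311) x1=(-1.7534, -1.8668, 1.7971) x2=(-0.0237, 1.4843, 1.7245) x3=(1.7046, 1.5746, 1.2158) x4=(0.0204, 0.5933, 0.1383)
step 4: x0=(0.8247, -0.6343, -0.4414) x1=(-1.7512, -1.8657, 1.7760) x2=(-0.0088, 1.5120, 1.7153) x3=(1.6797, 1.5826, 1.1941) x4=(0.0137, 0.5583, 0.1384)
step 5: x0=(0.8187, -0.6081, -0.4517) x1=(-1.7489, -1.8647, 1.7548) x2=(0.0057, 1.5394, 1.7058) x3=(1.6547, 1.5906, 1.1723) x4=(0.0070, 0.5236, 0.1388)
step 6: x0=(0.8127, -0.5821, -0.4620) x1=(-1.7466, -1.8636, 1.7336) x2=(0.0198, 1.5666, 1.6959) x3=(1.6299, 1.5986, 1.1504) x4=(0.0002, 0.4892, 0.1396)
step 7: x0=(0.8069, -0.5562, -0.4723) x1=(-1.7442, -1.8626, 1.7123) x2=(0.0336, 1.5936, 1.6859) x3=(1.6051, 1.6064, 1.1283) x4=(-0.0067, 0.4552, 0.1408)
step 8: x0=(0.8012, -0.5304, -0.4826) x1=(-1.7419, -1.8615, 1.6910) x2=(0.0470, 1.6203, 1.6756) x3=(1.5805, 1.6142, 1.1061) x4=(-0.0137, 0.4216, 0.1423)
step 9: x0=(0.7957, -0.5048, -0.4929) x1=(-1.7394, -1.8605, 1.6696) x2=(0.0600, 1.6468, 1.6651) x3=(1.5559, 1.6218, 1.0838) x4=(-0.0209, 0.3883, 0.1441)
step 10: x0=(0.7904, -0.4793, -0.5033) x1=(-1.7370, -1.8594, 1.6481) x2=(0.0725, 1.6730, 1.6544) x3=(1.5314, 1.6294, 1.0613) x4=(-0.0281, 0.3553, 0.1464)
step 11: x0=(0.7853, -0.4539, -0.5137) x1=(-1.7345, -1.8583, 1.6265) x2=(0.0846, 1.6990, 1.6436) x3=(1.5071, 1.6369, 1.0386) x4=(-0.0356, 0.3227, 0.1490)
step 12: x0=(0.7804, -0.4286, -0.5241) x1=(-1.7320, -1.8573, 1.6049) x2=(0.0962, 1.7248, 1.6327) x3=(1.4828, 1.6443, 1.0158) x4=(-0.0431, 0.2904, 0.1519)
step 13: x0=(0.7757, -0.4035, -0.5347) x1=(-1.7294, -1.8562, 1.5832) x2=(0.1073, 1.7504, 1.6216) x3=(1.4587, 1.6515, 0.9928) x4=(-0.0509, 0.2585, 0.1553)
step 14: x0=(0.7713, -0.3785, -0.5453) x1=(-1.7268, -1.8551, 1.5615) x2=(0.1178, 1.7758, 1.6106) x3=(1.4347, 1.6587, 0.9697) x4=(-0.0589, 0.2270, 0.1591)
step 15: x0=(0.7671, -0.3536, -0.5561) x1=(-1.7242, -1.8539, 1.5396) x2=(0.1279, 1.8009, 1.5995) x3=(1.4108, 1.6657, 0.9463) x4=(-0.0670, 0.1957, 0.1632)
step 16: x0=(0.7631, -0.3288, -0.5669) x1=(-1.7215, -1.8528, 1.5178) x2=(0.1374, 1.8259, 1.5884) x3=(1.3871, 1.6726, 0.9228) x4=(-0.0754, 0.1648, 0.1678)
step 17: x0=(0.7595, -0.3041, -0.5779) x1=(-1.7187, -1.8516, 1.4958) x2=(0.1464, 1.8508, 1.5773) x3=(1.3635, 1.6794, 0.8991) x4=(-0.0841, 0.1342, 0.1728)
step 18: x0=(0.7561, -0.2794, -0.5891) x1=(-1.7159, -1.8504, 1.4737) x2=(0.1548, 1.8755, 1.5663) x3=(1.3401, 1.6860, 0.8752) x4=(-0.0930, 0.1039, 0.1782)
step 19: x0=(0.7530, -0.2548, -0.6004) x1=(-1.7131, -1.8492, 1.4516) x2=(0.1626, 1.9000, 1.5554) x3=(1.3168, 1.6925, 0.8511) x4=(-0.1021, 0.0738, 0.1840)
step 20: x0=(0.7502, -0.2301, -0.6118) x1=(-1.7101, -1.8480, 1.4294) x2=(0.1699, 1.9244, 1.5447) x3=(1.2936, 1.6989, 0.8268) x4=(-0.1115, 0.0440, 0.1903)
step 21: x0=(0.7477, -0.2055, -0.6234) x1=(-1.7072, -1.8467, 1.4072) x2=(0.1765, 1.9487, 1.5340) x3=(1.2707, 1.7050, 0.8023) x4=(-0.1212, 0.0145, 0.1970)
step 22: x0=(0.7455, -0.1808, -0.6352) x1=(-1.7042, -1.8454, 1.3848) x2=(0.1825, 1.9729, 1.5236) x3=(1.2479, 1.7110, 0.7775) x4=(-0.1311, -0.0149, 0.2041)
step 23: x0=(0.7436, -0.1561, -0.6471) x1=(-1.7011, -1.8440, 1.3624) x2=(0.1880, 1.9971, 1.5134) x3=(1.2252, 1.7169, 0.7525) x4=(-0.1413, -0.0441, 0.2116)
step 24: x0=(0.7420, -0.1314, -0.6591) x1=(-1.6979, -1.8427, 1.3399) x2=(0.1928, 2.0212, 1.5034) x3=(1.2027, 1.7225, 0.7273) x4=(-0.1518, -0.0732, 0.2196)
step 25: x0=(0.7406, -0.1065, -0.6713) x1=(-1.6947, -1.8412, 1.3173) x2=(0.1971, 2.0452, 1.4937) x3=(1.1804, 1.7280, 0.7018) x4=(-0.1625, -0.1021, 0.2279)
step 26: x0=(0.7395, -0.0815, -0.6837) x1=(-1.6914, -1.8398, 1.2947) x2=(0.2008, 2.0693, 1.4842) x3=(1.1583, 1.7332, 0.6761) x4=(-0.1734, -0.1308, 0.2366)
step 27: x0=(0.7386, -0.0564, -0.6961) x1=(-1.6881, -1.8383, 1.2719) x2=(0.2039, 2.0933, 1.4751) x3=(1.1363, 1.7383, 0.6501) x4=(-0.1846, -0.1595, 0.2457)
step 28: x0=(0.7380, -0.0311, -0.7087) x1=(-1.6846, -1.8367, 1.2491) x2=(0.2064, 2.1173, 1.4663) x3=(1.1144, 1.7432, 0.6238) x4=(-0.1961, -0.1882, 0.2552)
step 29: x0=(0.7376, -0.0056, -0.7214) x1=(-1.6811, -1.8351, 1.2262) x2=(0.2084, 2.1414, 1.4579) x3=(1.0927, 1.7478, 0.5973) x4=(-0.2078, -0.2167, 0.2650)
step 30: x0=(0.7374, 0.0200, -0.7342) x1=(-1.6775, -1.8334, 1.2032) x2=(0.2099, 2.1655, 1.4498) x3=(1.0712, 1.7522, 0.5706) x4=(-0.2196, -0.2452, 0.2752)
step 31: x0=(0.7374, 0.0458, -0.7470) x1=(-1.6738, -1.8317, 1.1801) x2=(0.2108, 2.1897, 1.4421) x3=(1.0498, 1.7564, 0.5435) x4=(-0.2317, -0.2737, 0.2856)
step 32: x0=(0.7375, 0.0718, -0.7599) x1=(-1.6700, -1.8299, 1.1570) x2=(0.2113, 2.2139, 1.4347) x3=(1.0286, 1.7604, 0.5162) x4=(-0.2441, -0.3022, 0.2964)
step 33: x0=(0.7379, 0.0980, -0.7729) x1=(-1.6662, -1.8280, 1.1338) x2=(0.2112, 2.2383, 1.4278) x3=(1.0074, 1.7641, 0.4886) x4=(-0.2566, -0.3307, 0.3075)
step 34: x0=(0.7384, 0.1244, -0.7859) x1=(-1.6622, -1.8261, 1.1104) x2=(0.2107, 2.2627, 1.4213) x3=(0.9864, 1.7676, 0.4608) x4=(-0.2692, -0.3591, 0.3188)
step 35: x0=(0.7390, 0.1510, -0.7989) x1=(-1.6581, -1.8241, 1.0870) x2=(0.2098, 2.2872, 1.4151) x3=(0.9656, 1.7709, 0.4326) x4=(-0.2821, -0.3876, 0.3304)
step 36: x0=(0.7398, 0.1779, -0.8119) x1=(-1.6539, -1.8220, 1.0635) x2=(0.2085, 2.3118, 1.4094) x3=(0.9448, 1.7739, 0.4042) x4=(-0.2952, -0.4161, 0.3423)
step 37: x0=(0.7407, 0.2050, -0.8250) x1=(-1.6496, -1.8198, 1.0399) x2=(0.2068, 2.3366, 1.4040) x3=(0.9242, 1.7767, 0.3755) x4=(-0.3084, -0.4446, 0.3544)
step 38: x0=(0.7416, 0.2323, -0.8380) x1=(-1.6452, -1.8175, 1.0163) x2=(0.2048, 2.3615, 1.3991) x3=(0.9036, 1.7792, 0.3466) x4=(-0.3218, -0.4732, 0.3667)
step 39: x0=(0.7427, 0.2599, -0.8510) x1=(-1.6406, -1.8152, 0.9925) x2=(0.2024, 2.3865, 1.3946) x3=(0.8832, 1.7814, 0.3173) x4=(-0.3354, -0.5018, 0.3792)
step 40: x0=(0.7439, 0.2877, -0.8639) x1=(-1.6360, -1.8127, 0.9687) x2=(0.1997, 2.4116, 1.3904) x3=(0.8628, 1.7834, 0.2878) x4=(-0.3491, -0.5304, 0.3920)

(0.1997, 2.4116, 1.3904)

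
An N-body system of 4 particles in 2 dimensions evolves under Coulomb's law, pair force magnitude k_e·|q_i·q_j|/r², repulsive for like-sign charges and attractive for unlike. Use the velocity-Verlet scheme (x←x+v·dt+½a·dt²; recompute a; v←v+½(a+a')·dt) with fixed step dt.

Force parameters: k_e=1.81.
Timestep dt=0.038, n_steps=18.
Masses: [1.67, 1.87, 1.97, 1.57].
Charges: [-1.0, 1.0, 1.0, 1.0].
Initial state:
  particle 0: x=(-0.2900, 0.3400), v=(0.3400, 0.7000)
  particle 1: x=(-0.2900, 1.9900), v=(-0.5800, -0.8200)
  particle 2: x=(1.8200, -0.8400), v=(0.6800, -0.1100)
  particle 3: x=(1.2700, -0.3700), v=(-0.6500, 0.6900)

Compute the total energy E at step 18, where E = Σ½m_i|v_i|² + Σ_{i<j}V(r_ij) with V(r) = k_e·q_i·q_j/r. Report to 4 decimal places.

step 0: x0=(-0.2900, 0.3400) x1=(-0.2900, 1.9900) x2=(1.8200, -0.8400) x3=(1.2700, -0.3700)
step 1: x0=(-0.2767, 0.3667) x1=(-0.3121, 1.9587) x2=(1.8467, -0.8450) x3=(1.2439, -0.3427)
step 2: x0=(-0.2627, 0.3937) x1=(-0.3344, 1.9271) x2=(1.8750, -0.8513) x3=(1.2153, -0.3136)
step 3: x0=(-0.2480, 0.4209) x1=(-0.3568, 1.8951) x2=(1.9046, -0.8588) x3=(1.1845, -0.2830)
step 4: x0=(-0.2326, 0.4485) x1=(-0.3794, 1.8628) x2=(1.9352, -0.8672) x3=(1.1517, -0.2511)
step 5: x0=(-0.2165, 0.4764) x1=(-0.4021, 1.8300) x2=(1.9668, -0.8764) x3=(1.1171, -0.2180)
step 6: x0=(-0.1996, 0.5047) x1=(-0.4249, 1.7967) x2=(1.9992, -0.8863) x3=(1.0809, -0.1839)
step 7: x0=(-0.1821, 0.5334) x1=(-0.4477, 1.7629) x2=(2.0323, -0.8968) x3=(1.0431, -0.1488)
step 8: x0=(-0.1639, 0.5626) x1=(-0.4706, 1.7285) x2=(2.0660, -0.9078) x3=(1.0039, -0.1130)
step 9: x0=(-0.1450, 0.5923) x1=(-0.4935, 1.6934) x2=(2.1003, -0.9191) x3=(0.9634, -0.0763)
step 10: x0=(-0.1255, 0.6225) x1=(-0.5162, 1.6576) x2=(2.1349, -0.9309) x3=(0.9215, -0.0389)
step 11: x0=(-0.1055, 0.6532) x1=(-0.5389, 1.6210) x2=(2.1700, -0.9429) x3=(0.8784, -0.0007)
step 12: x0=(-0.0849, 0.6844) x1=(-0.5613, 1.5836) x2=(2.2054, -0.9553) x3=(0.8340, 0.0382)
step 13: x0=(-0.0638, 0.7162) x1=(-0.5834, 1.5453) x2=(2.2411, -0.9678) x3=(0.7883, 0.0780)
step 14: x0=(-0.0424, 0.7484) x1=(-0.6050, 1.5060) x2=(2.2771, -0.9806) x3=(0.7412, 0.1186)
step 15: x0=(-0.0206, 0.7809) x1=(-0.6260, 1.4659) x2=(2.3133, -0.9936) x3=(0.6928, 0.1603)
step 16: x0=(0.0014, 0.8136) x1=(-0.6462, 1.4248) x2=(2.3498, -1.0067) x3=(0.6430, 0.2030)
step 17: x0=(0.0235, 0.8461) x1=(-0.6656, 1.3829) x2=(2.3864, -1.0199) x3=(0.5918, 0.2471)
step 18: x0=(0.0457, 0.8782) x1=(-0.6839, 1.3403) x2=(2.4233, -1.0333) x3=(0.5390, 0.2928)
step 0 velocities: v0=(0.3400, 0.7000) v1=(-0.5800, -0.8200) v2=(0.6800, -0.1100) v3=(-0.6500, 0.6900)
step 0: KE=2.6217, PE=0.7527, E=3.3744
step 18 velocities: v0=(0.5862, 0.8296) v1=(-0.4685, -1.1302) v2=(0.9713, -0.3534) v3=(-1.4103, 1.2270)
step 18: KE=6.0565, PE=-2.6809, E=3.3756

3.3756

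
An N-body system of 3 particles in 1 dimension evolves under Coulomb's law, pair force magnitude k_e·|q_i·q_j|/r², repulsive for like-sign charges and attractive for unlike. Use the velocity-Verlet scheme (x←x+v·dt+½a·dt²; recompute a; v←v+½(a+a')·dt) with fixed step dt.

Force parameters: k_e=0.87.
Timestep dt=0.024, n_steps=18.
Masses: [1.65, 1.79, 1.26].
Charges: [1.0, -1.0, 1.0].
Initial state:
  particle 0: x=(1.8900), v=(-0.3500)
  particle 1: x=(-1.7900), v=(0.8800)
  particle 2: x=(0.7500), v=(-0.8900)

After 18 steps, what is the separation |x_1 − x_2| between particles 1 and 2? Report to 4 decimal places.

step 0: x0=(1.8900) x1=(-1.7900) x2=(0.7500)
step 1: x0=(1.8817) x1=(-1.7688) x2=(0.7285)
step 2: x0=(1.8736) x1=(-1.7476) x2=(0.7065)
step 3: x0=(1.8657) x1=(-1.7263) x2=(0.6843)
step 4: x0=(1.8580) x1=(-1.7050) x2=(0.6617)
step 5: x0=(1.8505) x1=(-1.6836) x2=(0.6387)
step 6: x0=(1.8432) x1=(-1.6621) x2=(0.6154)
step 7: x0=(1.8361) x1=(-1.6405) x2=(0.5917)
step 8: x0=(1.8291) x1=(-1.6188) x2=(0.5677)
step 9: x0=(1.8223) x1=(-1.5971) x2=(0.5434)
step 10: x0=(1.8156) x1=(-1.5753) x2=(0.5188)
step 11: x0=(1.8091) x1=(-1.5533) x2=(0.4938)
step 12: x0=(1.8028) x1=(-1.5313) x2=(0.4685)
step 13: x0=(1.7966) x1=(-1.5092) x2=(0.4429)
step 14: x0=(1.7905) x1=(-1.4870) x2=(0.4169)
step 15: x0=(1.7846) x1=(-1.4647) x2=(0.3906)
step 16: x0=(1.7788) x1=(-1.4423) x2=(0.3641)
step 17: x0=(1.7731) x1=(-1.4198) x2=(0.3371)
step 18: x0=(1.7675) x1=(-1.3972) x2=(0.3099)

1.7071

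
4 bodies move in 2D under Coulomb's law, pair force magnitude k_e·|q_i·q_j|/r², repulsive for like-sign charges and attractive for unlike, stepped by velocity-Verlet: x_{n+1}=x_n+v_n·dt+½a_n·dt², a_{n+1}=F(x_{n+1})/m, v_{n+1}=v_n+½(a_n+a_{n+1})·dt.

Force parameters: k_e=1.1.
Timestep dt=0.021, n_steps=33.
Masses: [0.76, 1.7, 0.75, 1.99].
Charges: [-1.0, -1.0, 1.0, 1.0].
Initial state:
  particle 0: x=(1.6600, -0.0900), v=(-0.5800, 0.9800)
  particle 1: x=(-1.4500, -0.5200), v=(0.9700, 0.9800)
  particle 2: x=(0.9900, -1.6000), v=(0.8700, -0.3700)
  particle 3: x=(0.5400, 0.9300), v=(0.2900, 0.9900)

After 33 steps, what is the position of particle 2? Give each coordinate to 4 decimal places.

(1.5836, -1.7755)

step 0: x0=(1.6600, -0.0900) x1=(-1.4500, -0.5200) x2=(0.9900, -1.6000) x3=(0.5400, 0.9300)
step 1: x0=(1.6477, -0.0694) x1=(-1.4296, -0.4994) x2=(1.0083, -1.6077) x3=(0.5461, 0.9508)
step 2: x0=(1.6352, -0.0489) x1=(-1.4092, -0.4788) x2=(1.0266, -1.6152) x3=(0.5523, 0.9715)
step 3: x0=(1.6224, -0.0283) x1=(-1.3887, -0.4582) x2=(1.0449, -1.6226) x3=(0.5585, 0.9921)
step 4: x0=(1.6094, -0.0078) x1=(-1.3682, -0.4376) x2=(1.0633, -1.6298) x3=(0.5647, 1.0127)
step 5: x0=(1.5963, 0.0128) x1=(-1.3476, -0.4170) x2=(1.0816, -1.6369) x3=(0.5710, 1.0332)
step 6: x0=(1.5829, 0.0334) x1=(-1.3270, -0.3964) x2=(1.1000, -1.6438) x3=(0.5773, 1.0536)
step 7: x0=(1.5693, 0.0540) x1=(-1.3063, -0.3758) x2=(1.1183, -1.6505) x3=(0.5836, 1.0739)
step 8: x0=(1.5555, 0.0747) x1=(-1.2856, -0.3551) x2=(1.1367, -1.6571) x3=(0.5900, 1.0942)
step 9: x0=(1.5415, 0.0954) x1=(-1.2649, -0.3345) x2=(1.1550, -1.6635) x3=(0.5965, 1.1143)
step 10: x0=(1.5273, 0.1162) x1=(-1.2441, -0.3138) x2=(1.1733, -1.6697) x3=(0.6030, 1.1344)
step 11: x0=(1.5129, 0.1371) x1=(-1.2233, -0.2932) x2=(1.1916, -1.6759) x3=(0.6095, 1.1544)
step 12: x0=(1.4984, 0.1580) x1=(-1.2025, -0.2725) x2=(1.2099, -1.6818) x3=(0.6161, 1.1743)
step 13: x0=(1.4837, 0.1790) x1=(-1.1816, -0.2518) x2=(1.2281, -1.6876) x3=(0.6227, 1.1941)
step 14: x0=(1.4688, 0.2002) x1=(-1.1607, -0.2311) x2=(1.2463, -1.6933) x3=(0.6294, 1.2138)
step 15: x0=(1.4537, 0.2215) x1=(-1.1397, -0.2104) x2=(1.2645, -1.6988) x3=(0.6362, 1.2333)
step 16: x0=(1.4385, 0.2429) x1=(-1.1188, -0.1897) x2=(1.2827, -1.7041) x3=(0.6429, 1.2528)
step 17: x0=(1.4231, 0.2644) x1=(-1.0978, -0.1690) x2=(1.3008, -1.7093) x3=(0.6498, 1.2721)
step 18: x0=(1.4076, 0.2862) x1=(-1.0767, -0.1483) x2=(1.3188, -1.7144) x3=(0.6566, 1.2913)
step 19: x0=(1.3919, 0.3081) x1=(-1.0557, -0.1275) x2=(1.3368, -1.7193) x3=(0.6636, 1.3104)
step 20: x0=(1.3761, 0.3302) x1=(-1.0346, -0.1068) x2=(1.3548, -1.7241) x3=(0.6705, 1.3294)
step 21: x0=(1.3601, 0.3525) x1=(-1.0134, -0.0861) x2=(1.3727, -1.7288) x3=(0.6776, 1.3482)
step 22: x0=(1.3440, 0.3751) x1=(-0.9923, -0.0653) x2=(1.3906, -1.7334) x3=(0.6847, 1.3669)
step 23: x0=(1.3278, 0.3979) x1=(-0.9711, -0.0445) x2=(1.4084, -1.7378) x3=(0.6918, 1.3854)
step 24: x0=(1.3114, 0.4210) x1=(-0.9499, -0.0237) x2=(1.4262, -1.7421) x3=(0.6990, 1.4037)
step 25: x0=(1.2949, 0.4444) x1=(-0.9287, -0.0030) x2=(1.4439, -1.7462) x3=(0.7062, 1.4219)
step 26: x0=(1.2782, 0.4680) x1=(-0.9075, 0.0178) x2=(1.4616, -1.7503) x3=(0.7135, 1.4399)
step 27: x0=(1.2615, 0.4921) x1=(-0.8863, 0.0386) x2=(1.4792, -1.7542) x3=(0.7208, 1.4577)
step 28: x0=(1.2446, 0.5164) x1=(-0.8650, 0.0595) x2=(1.4967, -1.7580) x3=(0.7282, 1.4754)
step 29: x0=(1.2277, 0.5412) x1=(-0.8438, 0.0803) x2=(1.5142, -1.7617) x3=(0.7357, 1.4928)
step 30: x0=(1.2106, 0.5664) x1=(-0.8225, 0.1011) x2=(1.5316, -1.7653) x3=(0.7432, 1.5101)
step 31: x0=(1.1934, 0.5920) x1=(-0.8012, 0.1220) x2=(1.5490, -1.7688) x3=(0.7507, 1.5271)
step 32: x0=(1.1762, 0.6180) x1=(-0.7799, 0.1428) x2=(1.5663, -1.7722) x3=(0.7583, 1.5439)
step 33: x0=(1.1589, 0.6446) x1=(-0.7586, 0.1637) x2=(1.5836, -1.7755) x3=(0.7660, 1.5605)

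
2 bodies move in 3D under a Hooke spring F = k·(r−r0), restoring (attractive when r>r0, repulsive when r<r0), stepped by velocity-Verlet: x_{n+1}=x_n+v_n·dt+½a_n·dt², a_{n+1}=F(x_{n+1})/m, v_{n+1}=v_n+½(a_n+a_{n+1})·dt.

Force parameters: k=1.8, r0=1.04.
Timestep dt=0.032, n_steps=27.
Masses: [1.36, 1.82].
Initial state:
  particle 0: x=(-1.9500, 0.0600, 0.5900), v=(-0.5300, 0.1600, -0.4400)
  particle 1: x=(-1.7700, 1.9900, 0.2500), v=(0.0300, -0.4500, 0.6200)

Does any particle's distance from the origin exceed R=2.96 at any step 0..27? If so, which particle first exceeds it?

no

step 0: x0=(-1.9500, 0.0600, 0.5900) x1=(-1.7700, 1.9900, 0.2500)
step 1: x0=(-1.9669, 0.0657, 0.5758) x1=(-1.7691, 1.9751, 0.2699)
step 2: x0=(-1.9837, 0.0727, 0.5614) x1=(-1.7683, 1.9594, 0.2900)
step 3: x0=(-2.0003, 0.0808, 0.5469) x1=(-1.7675, 1.9427, 0.3102)
step 4: x0=(-2.0168, 0.0900, 0.5322) x1=(-1.7669, 1.9253, 0.3305)
step 5: x0=(-2.0332, 0.1004, 0.5174) x1=(-1.7664, 1.9070, 0.3509)
step 6: x0=(-2.0494, 0.1118, 0.5025) x1=(-1.7660, 1.8879, 0.3713)
step 7: x0=(-2.0654, 0.1242, 0.4875) x1=(-1.7658, 1.8680, 0.3918)
step 8: x0=(-2.0813, 0.1376, 0.4724) x1=(-1.7656, 1.8474, 0.4124)
step 9: x0=(-2.0970, 0.1519, 0.4574) x1=(-1.7656, 1.8261, 0.4330)
step 10: x0=(-2.1125, 0.1672, 0.4423) x1=(-1.7657, 1.8042, 0.4536)
step 11: x0=(-2.1278, 0.1832, 0.4272) x1=(-1.7660, 1.7816, 0.4742)
step 12: x0=(-2.1430, 0.2001, 0.4121) x1=(-1.7664, 1.7584, 0.4947)
step 13: x0=(-2.1580, 0.2177, 0.3971) x1=(-1.7669, 1.7347, 0.5153)
step 14: x0=(-2.1728, 0.2360, 0.3821) x1=(-1.7675, 1.7105, 0.5358)
step 15: x0=(-2.1874, 0.2549, 0.3672) x1=(-1.7683, 1.6858, 0.5562)
step 16: x0=(-2.2018, 0.2744, 0.3524) x1=(-1.7692, 1.6606, 0.5766)
step 17: x0=(-2.2161, 0.2945, 0.3377) x1=(-1.7703, 1.6350, 0.5969)
step 18: x0=(-2.2302, 0.3151, 0.3231) x1=(-1.7714, 1.6091, 0.6172)
step 19: x0=(-2.2442, 0.3361, 0.3085) x1=(-1.7727, 1.5828, 0.6374)
step 20: x0=(-2.2580, 0.3576, 0.2941) x1=(-1.7741, 1.5562, 0.6575)
step 21: x0=(-2.2716, 0.3794, 0.2798) x1=(-1.7756, 1.5293, 0.6775)
step 22: x0=(-2.2851, 0.4015, 0.2656) x1=(-1.7773, 1.5022, 0.6974)
step 23: x0=(-2.2985, 0.4240, 0.2515) x1=(-1.7790, 1.4748, 0.7173)
step 24: x0=(-2.3118, 0.4466, 0.2375) x1=(-1.7808, 1.4473, 0.7370)
step 25: x0=(-2.3249, 0.4695, 0.2237) x1=(-1.7827, 1.4196, 0.7567)
step 26: x0=(-2.3379, 0.4926, 0.2099) x1=(-1.7847, 1.3918, 0.7763)
step 27: x0=(-2.3509, 0.5158, 0.1963) x1=(-1.7867, 1.3639, 0.7958)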